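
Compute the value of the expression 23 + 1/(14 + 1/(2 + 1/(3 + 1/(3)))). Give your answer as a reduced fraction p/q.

Start with 3.
3 + 1/(3/1) = 3 + 1/3 = 10/3
2 + 1/(10/3) = 2 + 3/10 = 23/10
14 + 1/(23/10) = 14 + 10/23 = 332/23
23 + 1/(332/23) = 23 + 23/332 = 7659/332

7659/332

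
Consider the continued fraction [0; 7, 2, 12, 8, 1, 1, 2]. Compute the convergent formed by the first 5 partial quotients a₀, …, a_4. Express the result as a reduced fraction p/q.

202/1511

a_0 = 0: 0/1
a_1 = 7: 1/7
a_2 = 2: 2/15
a_3 = 12: 25/187
a_4 = 8: 202/1511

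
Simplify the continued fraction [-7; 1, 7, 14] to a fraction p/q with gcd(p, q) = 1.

-692/113

Compute successive convergents:
a_0 = -7: -7/1
a_1 = 1: -6/1
a_2 = 7: -49/8
a_3 = 14: -692/113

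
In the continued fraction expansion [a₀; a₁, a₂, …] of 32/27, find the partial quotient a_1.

Repeatedly divide and take the remainder:
32 = 1·27 + 5, so a_0 = 1
27 = 5·5 + 2, so a_1 = 5

5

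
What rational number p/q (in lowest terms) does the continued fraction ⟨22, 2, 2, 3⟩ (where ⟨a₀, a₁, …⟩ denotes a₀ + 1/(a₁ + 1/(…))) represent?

a_0 = 22: 22/1
a_1 = 2: 45/2
a_2 = 2: 112/5
a_3 = 3: 381/17

381/17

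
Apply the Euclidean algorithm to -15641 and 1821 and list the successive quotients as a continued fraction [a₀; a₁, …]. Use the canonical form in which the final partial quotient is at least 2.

[-9; 2, 2, 3, 3, 6, 5]

Repeatedly divide and take the remainder:
-15641 ÷ 1821 → quotient -9, remainder 748
1821 ÷ 748 → quotient 2, remainder 325
748 ÷ 325 → quotient 2, remainder 98
325 ÷ 98 → quotient 3, remainder 31
98 ÷ 31 → quotient 3, remainder 5
31 ÷ 5 → quotient 6, remainder 1
5 ÷ 1 → quotient 5, remainder 0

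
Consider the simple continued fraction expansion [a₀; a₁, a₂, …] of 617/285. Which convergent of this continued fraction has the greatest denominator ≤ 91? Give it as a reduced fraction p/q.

a_0 = 2: 2/1  (≤ bound)
a_1 = 6: 13/6  (≤ bound)
a_2 = 15: 197/91  (≤ bound)
a_3 = 1: 210/97  (> 91, stop)

197/91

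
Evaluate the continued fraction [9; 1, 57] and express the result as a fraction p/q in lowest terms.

579/58

Build up convergents one term at a time:
a_0 = 9: 9/1
a_1 = 1: 10/1
a_2 = 57: 579/58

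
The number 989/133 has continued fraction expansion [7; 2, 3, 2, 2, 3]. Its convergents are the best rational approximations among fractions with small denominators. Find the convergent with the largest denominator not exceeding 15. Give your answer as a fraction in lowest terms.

List convergents until the denominator exceeds the bound:
a_0 = 7: 7/1  (≤ bound)
a_1 = 2: 15/2  (≤ bound)
a_2 = 3: 52/7  (≤ bound)
a_3 = 2: 119/16  (> 15, stop)

52/7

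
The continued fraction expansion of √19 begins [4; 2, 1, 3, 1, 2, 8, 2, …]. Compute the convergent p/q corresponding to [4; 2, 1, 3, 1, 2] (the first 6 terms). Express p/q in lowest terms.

Use the convergent recurrence hₖ = aₖ·hₖ₋₁ + hₖ₋₂ (and likewise for the denominators kₖ):
a_0 = 4: 4/1
a_1 = 2: 9/2
a_2 = 1: 13/3
a_3 = 3: 48/11
a_4 = 1: 61/14
a_5 = 2: 170/39

170/39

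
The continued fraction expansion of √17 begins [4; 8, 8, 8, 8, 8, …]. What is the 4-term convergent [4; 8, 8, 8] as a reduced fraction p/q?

2177/528

a_0 = 4: 4/1
a_1 = 8: 33/8
a_2 = 8: 268/65
a_3 = 8: 2177/528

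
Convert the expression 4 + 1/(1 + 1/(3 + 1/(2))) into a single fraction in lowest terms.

Start with 2.
3 + 1/(2/1) = 3 + 1/2 = 7/2
1 + 1/(7/2) = 1 + 2/7 = 9/7
4 + 1/(9/7) = 4 + 7/9 = 43/9

43/9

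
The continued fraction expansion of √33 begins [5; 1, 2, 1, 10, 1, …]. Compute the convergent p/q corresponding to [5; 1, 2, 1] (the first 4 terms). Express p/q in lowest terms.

Work from the innermost term outward:
Start with 1.
2 + 1/(1/1) = 2 + 1/1 = 3/1
1 + 1/(3/1) = 1 + 1/3 = 4/3
5 + 1/(4/3) = 5 + 3/4 = 23/4

23/4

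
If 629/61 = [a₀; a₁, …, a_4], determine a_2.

⌊629/61⌋ = 10, remainder 19
⌊61/19⌋ = 3, remainder 4
⌊19/4⌋ = 4, remainder 3

4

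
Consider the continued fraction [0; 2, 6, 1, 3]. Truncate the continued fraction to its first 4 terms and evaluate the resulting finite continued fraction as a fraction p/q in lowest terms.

7/15

Compute successive convergents:
a_0 = 0: 0/1
a_1 = 2: 1/2
a_2 = 6: 6/13
a_3 = 1: 7/15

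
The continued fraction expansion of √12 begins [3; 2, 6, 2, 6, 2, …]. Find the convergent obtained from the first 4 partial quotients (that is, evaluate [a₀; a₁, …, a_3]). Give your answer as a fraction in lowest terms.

Collapse the nested fraction from the inside out:
Start with 2.
6 + 1/(2/1) = 6 + 1/2 = 13/2
2 + 1/(13/2) = 2 + 2/13 = 28/13
3 + 1/(28/13) = 3 + 13/28 = 97/28

97/28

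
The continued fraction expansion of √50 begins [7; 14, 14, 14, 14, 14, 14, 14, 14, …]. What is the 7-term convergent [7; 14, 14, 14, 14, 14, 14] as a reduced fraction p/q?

54608393/7722793

Build up convergents one term at a time:
a_0 = 7: 7/1
a_1 = 14: 99/14
a_2 = 14: 1393/197
a_3 = 14: 19601/2772
a_4 = 14: 275807/39005
a_5 = 14: 3880899/548842
a_6 = 14: 54608393/7722793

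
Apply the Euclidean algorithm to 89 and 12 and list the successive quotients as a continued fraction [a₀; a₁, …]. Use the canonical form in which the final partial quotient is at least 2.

[7; 2, 2, 2]

Apply division with remainder until the remainder is 0:
89 = 7·12 + 5, so a_0 = 7
12 = 2·5 + 2, so a_1 = 2
5 = 2·2 + 1, so a_2 = 2
2 = 2·1 + 0, so a_3 = 2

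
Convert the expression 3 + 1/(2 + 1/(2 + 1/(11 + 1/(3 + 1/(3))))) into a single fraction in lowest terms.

a_0 = 3: 3/1
a_1 = 2: 7/2
a_2 = 2: 17/5
a_3 = 11: 194/57
a_4 = 3: 599/176
a_5 = 3: 1991/585

1991/585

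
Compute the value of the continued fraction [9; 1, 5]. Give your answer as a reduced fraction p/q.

Start with 5.
1 + 1/(5/1) = 1 + 1/5 = 6/5
9 + 1/(6/5) = 9 + 5/6 = 59/6

59/6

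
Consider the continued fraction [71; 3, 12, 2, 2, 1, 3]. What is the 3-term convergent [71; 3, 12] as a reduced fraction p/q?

a_0 = 71: 71/1
a_1 = 3: 214/3
a_2 = 12: 2639/37

2639/37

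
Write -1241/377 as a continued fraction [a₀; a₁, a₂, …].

[-4; 1, 2, 2, 2, 1, 15]

Run the Euclidean algorithm, recording each quotient:
⌊-1241/377⌋ = -4, remainder 267
⌊377/267⌋ = 1, remainder 110
⌊267/110⌋ = 2, remainder 47
⌊110/47⌋ = 2, remainder 16
⌊47/16⌋ = 2, remainder 15
⌊16/15⌋ = 1, remainder 1
⌊15/1⌋ = 15, remainder 0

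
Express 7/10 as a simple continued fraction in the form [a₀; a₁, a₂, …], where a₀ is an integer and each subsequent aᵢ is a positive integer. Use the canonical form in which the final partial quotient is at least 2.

[0; 1, 2, 3]

Apply division with remainder until the remainder is 0:
⌊7/10⌋ = 0, remainder 7
⌊10/7⌋ = 1, remainder 3
⌊7/3⌋ = 2, remainder 1
⌊3/1⌋ = 3, remainder 0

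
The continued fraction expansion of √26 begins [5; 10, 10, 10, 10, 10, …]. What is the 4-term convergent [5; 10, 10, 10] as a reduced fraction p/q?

5201/1020

Start with 10.
10 + 1/(10/1) = 10 + 1/10 = 101/10
10 + 1/(101/10) = 10 + 10/101 = 1020/101
5 + 1/(1020/101) = 5 + 101/1020 = 5201/1020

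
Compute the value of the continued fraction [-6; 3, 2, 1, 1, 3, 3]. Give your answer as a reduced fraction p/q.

Start with 3.
3 + 1/(3/1) = 3 + 1/3 = 10/3
1 + 1/(10/3) = 1 + 3/10 = 13/10
1 + 1/(13/10) = 1 + 10/13 = 23/13
2 + 1/(23/13) = 2 + 13/23 = 59/23
3 + 1/(59/23) = 3 + 23/59 = 200/59
-6 + 1/(200/59) = -6 + 59/200 = -1141/200

-1141/200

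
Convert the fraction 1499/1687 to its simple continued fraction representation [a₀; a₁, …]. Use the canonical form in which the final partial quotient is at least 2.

Apply division with remainder until the remainder is 0:
⌊1499/1687⌋ = 0, remainder 1499
⌊1687/1499⌋ = 1, remainder 188
⌊1499/188⌋ = 7, remainder 183
⌊188/183⌋ = 1, remainder 5
⌊183/5⌋ = 36, remainder 3
⌊5/3⌋ = 1, remainder 2
⌊3/2⌋ = 1, remainder 1
⌊2/1⌋ = 2, remainder 0

[0; 1, 7, 1, 36, 1, 1, 2]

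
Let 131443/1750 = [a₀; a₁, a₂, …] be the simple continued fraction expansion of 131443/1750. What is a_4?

5

131443 ÷ 1750 → quotient 75, remainder 193
1750 ÷ 193 → quotient 9, remainder 13
193 ÷ 13 → quotient 14, remainder 11
13 ÷ 11 → quotient 1, remainder 2
11 ÷ 2 → quotient 5, remainder 1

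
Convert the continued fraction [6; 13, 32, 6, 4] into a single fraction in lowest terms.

63666/10477

Start with 4.
6 + 1/(4/1) = 6 + 1/4 = 25/4
32 + 1/(25/4) = 32 + 4/25 = 804/25
13 + 1/(804/25) = 13 + 25/804 = 10477/804
6 + 1/(10477/804) = 6 + 804/10477 = 63666/10477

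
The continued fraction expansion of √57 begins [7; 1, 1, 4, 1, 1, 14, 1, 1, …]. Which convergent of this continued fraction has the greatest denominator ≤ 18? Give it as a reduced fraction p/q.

a_0 = 7: 7/1  (≤ bound)
a_1 = 1: 8/1  (≤ bound)
a_2 = 1: 15/2  (≤ bound)
a_3 = 4: 68/9  (≤ bound)
a_4 = 1: 83/11  (≤ bound)
a_5 = 1: 151/20  (> 18, stop)

83/11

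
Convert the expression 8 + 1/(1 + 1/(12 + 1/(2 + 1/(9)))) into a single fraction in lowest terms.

Compute successive convergents:
a_0 = 8: 8/1
a_1 = 1: 9/1
a_2 = 12: 116/13
a_3 = 2: 241/27
a_4 = 9: 2285/256

2285/256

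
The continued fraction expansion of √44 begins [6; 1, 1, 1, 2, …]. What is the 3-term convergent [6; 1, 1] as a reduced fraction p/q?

Start with 1.
1 + 1/(1/1) = 1 + 1/1 = 2/1
6 + 1/(2/1) = 6 + 1/2 = 13/2

13/2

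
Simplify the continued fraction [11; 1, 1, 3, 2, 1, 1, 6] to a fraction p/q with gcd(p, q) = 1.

2972/257

Build up convergents one term at a time:
a_0 = 11: 11/1
a_1 = 1: 12/1
a_2 = 1: 23/2
a_3 = 3: 81/7
a_4 = 2: 185/16
a_5 = 1: 266/23
a_6 = 1: 451/39
a_7 = 6: 2972/257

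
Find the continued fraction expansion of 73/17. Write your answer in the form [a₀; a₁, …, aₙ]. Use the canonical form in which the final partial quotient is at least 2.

73 ÷ 17 → quotient 4, remainder 5
17 ÷ 5 → quotient 3, remainder 2
5 ÷ 2 → quotient 2, remainder 1
2 ÷ 1 → quotient 2, remainder 0

[4; 3, 2, 2]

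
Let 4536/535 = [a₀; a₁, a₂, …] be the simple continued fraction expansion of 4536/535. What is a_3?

Repeatedly divide and take the remainder:
4536 ÷ 535 → quotient 8, remainder 256
535 ÷ 256 → quotient 2, remainder 23
256 ÷ 23 → quotient 11, remainder 3
23 ÷ 3 → quotient 7, remainder 2

7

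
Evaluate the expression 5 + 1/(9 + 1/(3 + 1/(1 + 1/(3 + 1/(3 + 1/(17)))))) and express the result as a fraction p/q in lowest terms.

a_0 = 5: 5/1
a_1 = 9: 46/9
a_2 = 3: 143/28
a_3 = 1: 189/37
a_4 = 3: 710/139
a_5 = 3: 2319/454
a_6 = 17: 40133/7857

40133/7857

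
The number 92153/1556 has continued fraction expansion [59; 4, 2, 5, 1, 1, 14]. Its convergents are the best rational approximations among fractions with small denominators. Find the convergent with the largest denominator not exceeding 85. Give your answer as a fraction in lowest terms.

3435/58

a_0 = 59: 59/1  (≤ bound)
a_1 = 4: 237/4  (≤ bound)
a_2 = 2: 533/9  (≤ bound)
a_3 = 5: 2902/49  (≤ bound)
a_4 = 1: 3435/58  (≤ bound)
a_5 = 1: 6337/107  (> 85, stop)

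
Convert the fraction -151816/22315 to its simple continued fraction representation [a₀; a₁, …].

[-7; 5, 11, 1, 6, 3, 1, 12]

⌊-151816/22315⌋ = -7, remainder 4389
⌊22315/4389⌋ = 5, remainder 370
⌊4389/370⌋ = 11, remainder 319
⌊370/319⌋ = 1, remainder 51
⌊319/51⌋ = 6, remainder 13
⌊51/13⌋ = 3, remainder 12
⌊13/12⌋ = 1, remainder 1
⌊12/1⌋ = 12, remainder 0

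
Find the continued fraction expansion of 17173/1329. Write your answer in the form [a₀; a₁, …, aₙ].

Repeatedly divide and take the remainder:
⌊17173/1329⌋ = 12, remainder 1225
⌊1329/1225⌋ = 1, remainder 104
⌊1225/104⌋ = 11, remainder 81
⌊104/81⌋ = 1, remainder 23
⌊81/23⌋ = 3, remainder 12
⌊23/12⌋ = 1, remainder 11
⌊12/11⌋ = 1, remainder 1
⌊11/1⌋ = 11, remainder 0

[12; 1, 11, 1, 3, 1, 1, 11]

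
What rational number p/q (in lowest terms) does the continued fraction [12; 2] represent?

25/2

a_0 = 12: 12/1
a_1 = 2: 25/2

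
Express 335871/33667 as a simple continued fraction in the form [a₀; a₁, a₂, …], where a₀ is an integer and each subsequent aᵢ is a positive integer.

[9; 1, 41, 7, 3, 36]

⌊335871/33667⌋ = 9, remainder 32868
⌊33667/32868⌋ = 1, remainder 799
⌊32868/799⌋ = 41, remainder 109
⌊799/109⌋ = 7, remainder 36
⌊109/36⌋ = 3, remainder 1
⌊36/1⌋ = 36, remainder 0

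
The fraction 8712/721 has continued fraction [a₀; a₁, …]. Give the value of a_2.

60

8712 ÷ 721 → quotient 12, remainder 60
721 ÷ 60 → quotient 12, remainder 1
60 ÷ 1 → quotient 60, remainder 0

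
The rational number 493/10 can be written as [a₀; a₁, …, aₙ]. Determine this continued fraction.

[49; 3, 3]

⌊493/10⌋ = 49, remainder 3
⌊10/3⌋ = 3, remainder 1
⌊3/1⌋ = 3, remainder 0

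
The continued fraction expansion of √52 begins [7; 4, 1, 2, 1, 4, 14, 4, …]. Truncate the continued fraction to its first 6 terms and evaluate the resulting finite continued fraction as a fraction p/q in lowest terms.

Start with 4.
1 + 1/(4/1) = 1 + 1/4 = 5/4
2 + 1/(5/4) = 2 + 4/5 = 14/5
1 + 1/(14/5) = 1 + 5/14 = 19/14
4 + 1/(19/14) = 4 + 14/19 = 90/19
7 + 1/(90/19) = 7 + 19/90 = 649/90

649/90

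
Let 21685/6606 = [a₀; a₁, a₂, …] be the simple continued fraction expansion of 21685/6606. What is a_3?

1

21685 = 3·6606 + 1867, so a_0 = 3
6606 = 3·1867 + 1005, so a_1 = 3
1867 = 1·1005 + 862, so a_2 = 1
1005 = 1·862 + 143, so a_3 = 1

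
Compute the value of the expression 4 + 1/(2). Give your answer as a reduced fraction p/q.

9/2

Start with 2.
4 + 1/(2/1) = 4 + 1/2 = 9/2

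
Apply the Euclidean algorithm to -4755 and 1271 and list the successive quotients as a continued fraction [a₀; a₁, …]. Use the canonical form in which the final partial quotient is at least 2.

[-4; 3, 1, 6, 3, 4, 1, 2]

⌊-4755/1271⌋ = -4, remainder 329
⌊1271/329⌋ = 3, remainder 284
⌊329/284⌋ = 1, remainder 45
⌊284/45⌋ = 6, remainder 14
⌊45/14⌋ = 3, remainder 3
⌊14/3⌋ = 4, remainder 2
⌊3/2⌋ = 1, remainder 1
⌊2/1⌋ = 2, remainder 0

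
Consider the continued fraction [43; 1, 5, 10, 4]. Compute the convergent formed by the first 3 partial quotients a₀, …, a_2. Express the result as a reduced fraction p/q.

Start with 5.
1 + 1/(5/1) = 1 + 1/5 = 6/5
43 + 1/(6/5) = 43 + 5/6 = 263/6

263/6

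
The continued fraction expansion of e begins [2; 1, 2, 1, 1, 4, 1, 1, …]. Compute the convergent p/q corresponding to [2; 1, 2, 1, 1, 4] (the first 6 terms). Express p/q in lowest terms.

87/32

a_0 = 2: 2/1
a_1 = 1: 3/1
a_2 = 2: 8/3
a_3 = 1: 11/4
a_4 = 1: 19/7
a_5 = 4: 87/32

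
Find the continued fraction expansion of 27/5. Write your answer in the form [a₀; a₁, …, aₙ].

27 = 5·5 + 2, so a_0 = 5
5 = 2·2 + 1, so a_1 = 2
2 = 2·1 + 0, so a_2 = 2

[5; 2, 2]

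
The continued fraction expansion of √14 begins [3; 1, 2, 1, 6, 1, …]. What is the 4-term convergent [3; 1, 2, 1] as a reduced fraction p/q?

15/4

Work from the innermost term outward:
Start with 1.
2 + 1/(1/1) = 2 + 1/1 = 3/1
1 + 1/(3/1) = 1 + 1/3 = 4/3
3 + 1/(4/3) = 3 + 3/4 = 15/4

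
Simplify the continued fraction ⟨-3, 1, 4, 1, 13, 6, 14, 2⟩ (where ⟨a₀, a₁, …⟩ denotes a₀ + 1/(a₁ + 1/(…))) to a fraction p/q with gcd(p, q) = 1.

-32057/14782

Start with 2.
14 + 1/(2/1) = 14 + 1/2 = 29/2
6 + 1/(29/2) = 6 + 2/29 = 176/29
13 + 1/(176/29) = 13 + 29/176 = 2317/176
1 + 1/(2317/176) = 1 + 176/2317 = 2493/2317
4 + 1/(2493/2317) = 4 + 2317/2493 = 12289/2493
1 + 1/(12289/2493) = 1 + 2493/12289 = 14782/12289
-3 + 1/(14782/12289) = -3 + 12289/14782 = -32057/14782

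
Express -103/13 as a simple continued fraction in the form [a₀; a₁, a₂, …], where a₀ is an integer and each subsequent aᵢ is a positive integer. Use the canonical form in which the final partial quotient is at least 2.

[-8; 13]

-103 ÷ 13 → quotient -8, remainder 1
13 ÷ 1 → quotient 13, remainder 0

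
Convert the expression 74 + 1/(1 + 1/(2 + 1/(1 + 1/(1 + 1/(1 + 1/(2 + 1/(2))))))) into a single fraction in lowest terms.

5156/69

Start with 2.
2 + 1/(2/1) = 2 + 1/2 = 5/2
1 + 1/(5/2) = 1 + 2/5 = 7/5
1 + 1/(7/5) = 1 + 5/7 = 12/7
1 + 1/(12/7) = 1 + 7/12 = 19/12
2 + 1/(19/12) = 2 + 12/19 = 50/19
1 + 1/(50/19) = 1 + 19/50 = 69/50
74 + 1/(69/50) = 74 + 50/69 = 5156/69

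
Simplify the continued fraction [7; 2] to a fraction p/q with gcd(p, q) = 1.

Use the convergent recurrence hₖ = aₖ·hₖ₋₁ + hₖ₋₂ (and likewise for the denominators kₖ):
a_0 = 7: 7/1
a_1 = 2: 15/2

15/2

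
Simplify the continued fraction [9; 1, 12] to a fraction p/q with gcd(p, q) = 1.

129/13

Compute successive convergents:
a_0 = 9: 9/1
a_1 = 1: 10/1
a_2 = 12: 129/13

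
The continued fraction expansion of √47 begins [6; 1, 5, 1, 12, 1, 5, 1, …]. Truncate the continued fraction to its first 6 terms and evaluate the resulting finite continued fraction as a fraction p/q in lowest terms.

665/97

Starting at the tail and folding back:
Start with 1.
12 + 1/(1/1) = 12 + 1/1 = 13/1
1 + 1/(13/1) = 1 + 1/13 = 14/13
5 + 1/(14/13) = 5 + 13/14 = 83/14
1 + 1/(83/14) = 1 + 14/83 = 97/83
6 + 1/(97/83) = 6 + 83/97 = 665/97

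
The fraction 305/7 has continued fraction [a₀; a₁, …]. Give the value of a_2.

Run the Euclidean algorithm, recording each quotient:
⌊305/7⌋ = 43, remainder 4
⌊7/4⌋ = 1, remainder 3
⌊4/3⌋ = 1, remainder 1

1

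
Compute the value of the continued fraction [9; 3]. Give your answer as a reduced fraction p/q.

28/3

Build up convergents one term at a time:
a_0 = 9: 9/1
a_1 = 3: 28/3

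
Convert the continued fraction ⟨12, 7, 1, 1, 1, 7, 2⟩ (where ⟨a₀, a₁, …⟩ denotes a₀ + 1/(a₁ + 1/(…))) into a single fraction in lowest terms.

Collapse the nested fraction from the inside out:
Start with 2.
7 + 1/(2/1) = 7 + 1/2 = 15/2
1 + 1/(15/2) = 1 + 2/15 = 17/15
1 + 1/(17/15) = 1 + 15/17 = 32/17
1 + 1/(32/17) = 1 + 17/32 = 49/32
7 + 1/(49/32) = 7 + 32/49 = 375/49
12 + 1/(375/49) = 12 + 49/375 = 4549/375

4549/375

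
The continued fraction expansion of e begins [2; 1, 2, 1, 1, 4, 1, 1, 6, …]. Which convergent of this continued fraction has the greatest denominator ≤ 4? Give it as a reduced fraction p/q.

List convergents until the denominator exceeds the bound:
a_0 = 2: 2/1  (≤ bound)
a_1 = 1: 3/1  (≤ bound)
a_2 = 2: 8/3  (≤ bound)
a_3 = 1: 11/4  (≤ bound)
a_4 = 1: 19/7  (> 4, stop)

11/4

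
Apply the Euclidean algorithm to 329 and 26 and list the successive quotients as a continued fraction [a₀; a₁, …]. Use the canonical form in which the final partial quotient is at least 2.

⌊329/26⌋ = 12, remainder 17
⌊26/17⌋ = 1, remainder 9
⌊17/9⌋ = 1, remainder 8
⌊9/8⌋ = 1, remainder 1
⌊8/1⌋ = 8, remainder 0

[12; 1, 1, 1, 8]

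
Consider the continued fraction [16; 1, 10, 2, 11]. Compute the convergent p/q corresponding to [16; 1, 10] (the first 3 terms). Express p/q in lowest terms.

Collapse the nested fraction from the inside out:
Start with 10.
1 + 1/(10/1) = 1 + 1/10 = 11/10
16 + 1/(11/10) = 16 + 10/11 = 186/11

186/11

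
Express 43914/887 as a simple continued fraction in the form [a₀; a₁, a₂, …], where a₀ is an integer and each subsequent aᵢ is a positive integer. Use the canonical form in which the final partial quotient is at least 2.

43914 = 49·887 + 451, so a_0 = 49
887 = 1·451 + 436, so a_1 = 1
451 = 1·436 + 15, so a_2 = 1
436 = 29·15 + 1, so a_3 = 29
15 = 15·1 + 0, so a_4 = 15

[49; 1, 1, 29, 15]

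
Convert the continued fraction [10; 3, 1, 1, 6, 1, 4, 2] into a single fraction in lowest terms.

Collapse the nested fraction from the inside out:
Start with 2.
4 + 1/(2/1) = 4 + 1/2 = 9/2
1 + 1/(9/2) = 1 + 2/9 = 11/9
6 + 1/(11/9) = 6 + 9/11 = 75/11
1 + 1/(75/11) = 1 + 11/75 = 86/75
1 + 1/(86/75) = 1 + 75/86 = 161/86
3 + 1/(161/86) = 3 + 86/161 = 569/161
10 + 1/(569/161) = 10 + 161/569 = 5851/569

5851/569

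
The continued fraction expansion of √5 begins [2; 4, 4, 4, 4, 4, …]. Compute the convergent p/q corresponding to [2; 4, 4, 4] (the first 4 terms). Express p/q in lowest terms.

Work from the innermost term outward:
Start with 4.
4 + 1/(4/1) = 4 + 1/4 = 17/4
4 + 1/(17/4) = 4 + 4/17 = 72/17
2 + 1/(72/17) = 2 + 17/72 = 161/72

161/72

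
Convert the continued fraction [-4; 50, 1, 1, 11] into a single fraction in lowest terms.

Start with 11.
1 + 1/(11/1) = 1 + 1/11 = 12/11
1 + 1/(12/11) = 1 + 11/12 = 23/12
50 + 1/(23/12) = 50 + 12/23 = 1162/23
-4 + 1/(1162/23) = -4 + 23/1162 = -4625/1162

-4625/1162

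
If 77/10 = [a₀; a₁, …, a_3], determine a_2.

⌊77/10⌋ = 7, remainder 7
⌊10/7⌋ = 1, remainder 3
⌊7/3⌋ = 2, remainder 1

2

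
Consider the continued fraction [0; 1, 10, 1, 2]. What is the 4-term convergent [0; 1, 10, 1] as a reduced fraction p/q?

Start with 1.
10 + 1/(1/1) = 10 + 1/1 = 11/1
1 + 1/(11/1) = 1 + 1/11 = 12/11
0 + 1/(12/11) = 0 + 11/12 = 11/12

11/12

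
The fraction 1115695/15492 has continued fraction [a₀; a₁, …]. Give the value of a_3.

Apply division with remainder until the remainder is 0:
1115695 = 72·15492 + 271, so a_0 = 72
15492 = 57·271 + 45, so a_1 = 57
271 = 6·45 + 1, so a_2 = 6
45 = 45·1 + 0, so a_3 = 45

45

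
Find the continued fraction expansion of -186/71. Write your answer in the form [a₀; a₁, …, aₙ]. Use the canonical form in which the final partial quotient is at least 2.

Run the Euclidean algorithm, recording each quotient:
-186 = -3·71 + 27, so a_0 = -3
71 = 2·27 + 17, so a_1 = 2
27 = 1·17 + 10, so a_2 = 1
17 = 1·10 + 7, so a_3 = 1
10 = 1·7 + 3, so a_4 = 1
7 = 2·3 + 1, so a_5 = 2
3 = 3·1 + 0, so a_6 = 3

[-3; 2, 1, 1, 1, 2, 3]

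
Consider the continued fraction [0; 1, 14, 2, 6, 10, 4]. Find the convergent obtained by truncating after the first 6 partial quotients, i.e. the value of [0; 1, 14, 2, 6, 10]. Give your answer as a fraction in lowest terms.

Start with 10.
6 + 1/(10/1) = 6 + 1/10 = 61/10
2 + 1/(61/10) = 2 + 10/61 = 132/61
14 + 1/(132/61) = 14 + 61/132 = 1909/132
1 + 1/(1909/132) = 1 + 132/1909 = 2041/1909
0 + 1/(2041/1909) = 0 + 1909/2041 = 1909/2041

1909/2041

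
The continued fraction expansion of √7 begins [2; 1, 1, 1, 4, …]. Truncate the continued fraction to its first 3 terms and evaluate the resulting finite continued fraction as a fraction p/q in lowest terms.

5/2

a_0 = 2: 2/1
a_1 = 1: 3/1
a_2 = 1: 5/2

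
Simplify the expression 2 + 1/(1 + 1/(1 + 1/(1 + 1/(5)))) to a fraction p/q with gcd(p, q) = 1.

Compute successive convergents:
a_0 = 2: 2/1
a_1 = 1: 3/1
a_2 = 1: 5/2
a_3 = 1: 8/3
a_4 = 5: 45/17

45/17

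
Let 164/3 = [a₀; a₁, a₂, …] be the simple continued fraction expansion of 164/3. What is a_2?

2

Apply division with remainder until the remainder is 0:
164 = 54·3 + 2, so a_0 = 54
3 = 1·2 + 1, so a_1 = 1
2 = 2·1 + 0, so a_2 = 2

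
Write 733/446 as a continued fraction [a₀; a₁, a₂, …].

⌊733/446⌋ = 1, remainder 287
⌊446/287⌋ = 1, remainder 159
⌊287/159⌋ = 1, remainder 128
⌊159/128⌋ = 1, remainder 31
⌊128/31⌋ = 4, remainder 4
⌊31/4⌋ = 7, remainder 3
⌊4/3⌋ = 1, remainder 1
⌊3/1⌋ = 3, remainder 0

[1; 1, 1, 1, 4, 7, 1, 3]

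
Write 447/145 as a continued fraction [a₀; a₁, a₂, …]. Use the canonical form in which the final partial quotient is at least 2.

Apply division with remainder until the remainder is 0:
⌊447/145⌋ = 3, remainder 12
⌊145/12⌋ = 12, remainder 1
⌊12/1⌋ = 12, remainder 0

[3; 12, 12]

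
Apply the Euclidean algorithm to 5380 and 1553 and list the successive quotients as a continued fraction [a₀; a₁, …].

5380 ÷ 1553 → quotient 3, remainder 721
1553 ÷ 721 → quotient 2, remainder 111
721 ÷ 111 → quotient 6, remainder 55
111 ÷ 55 → quotient 2, remainder 1
55 ÷ 1 → quotient 55, remainder 0

[3; 2, 6, 2, 55]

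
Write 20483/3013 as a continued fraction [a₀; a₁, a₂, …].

20483 ÷ 3013 → quotient 6, remainder 2405
3013 ÷ 2405 → quotient 1, remainder 608
2405 ÷ 608 → quotient 3, remainder 581
608 ÷ 581 → quotient 1, remainder 27
581 ÷ 27 → quotient 21, remainder 14
27 ÷ 14 → quotient 1, remainder 13
14 ÷ 13 → quotient 1, remainder 1
13 ÷ 1 → quotient 13, remainder 0

[6; 1, 3, 1, 21, 1, 1, 13]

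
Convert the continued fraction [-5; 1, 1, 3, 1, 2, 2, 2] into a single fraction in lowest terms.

-635/143

Start with 2.
2 + 1/(2/1) = 2 + 1/2 = 5/2
2 + 1/(5/2) = 2 + 2/5 = 12/5
1 + 1/(12/5) = 1 + 5/12 = 17/12
3 + 1/(17/12) = 3 + 12/17 = 63/17
1 + 1/(63/17) = 1 + 17/63 = 80/63
1 + 1/(80/63) = 1 + 63/80 = 143/80
-5 + 1/(143/80) = -5 + 80/143 = -635/143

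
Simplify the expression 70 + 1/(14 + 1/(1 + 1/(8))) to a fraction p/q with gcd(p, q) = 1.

Start with 8.
1 + 1/(8/1) = 1 + 1/8 = 9/8
14 + 1/(9/8) = 14 + 8/9 = 134/9
70 + 1/(134/9) = 70 + 9/134 = 9389/134

9389/134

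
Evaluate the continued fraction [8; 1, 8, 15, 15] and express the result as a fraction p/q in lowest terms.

Compute successive convergents:
a_0 = 8: 8/1
a_1 = 1: 9/1
a_2 = 8: 80/9
a_3 = 15: 1209/136
a_4 = 15: 18215/2049

18215/2049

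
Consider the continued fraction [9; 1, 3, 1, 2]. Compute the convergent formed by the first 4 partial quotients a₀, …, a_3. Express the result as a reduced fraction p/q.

a_0 = 9: 9/1
a_1 = 1: 10/1
a_2 = 3: 39/4
a_3 = 1: 49/5

49/5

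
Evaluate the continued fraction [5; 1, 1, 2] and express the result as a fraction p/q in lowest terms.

a_0 = 5: 5/1
a_1 = 1: 6/1
a_2 = 1: 11/2
a_3 = 2: 28/5

28/5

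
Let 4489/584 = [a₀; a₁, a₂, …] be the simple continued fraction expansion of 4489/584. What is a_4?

4489 = 7·584 + 401, so a_0 = 7
584 = 1·401 + 183, so a_1 = 1
401 = 2·183 + 35, so a_2 = 2
183 = 5·35 + 8, so a_3 = 5
35 = 4·8 + 3, so a_4 = 4

4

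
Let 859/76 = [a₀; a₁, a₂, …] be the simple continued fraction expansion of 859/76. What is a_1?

859 = 11·76 + 23, so a_0 = 11
76 = 3·23 + 7, so a_1 = 3

3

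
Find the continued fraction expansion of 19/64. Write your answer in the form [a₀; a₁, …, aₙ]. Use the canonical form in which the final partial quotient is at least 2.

Repeatedly divide and take the remainder:
⌊19/64⌋ = 0, remainder 19
⌊64/19⌋ = 3, remainder 7
⌊19/7⌋ = 2, remainder 5
⌊7/5⌋ = 1, remainder 2
⌊5/2⌋ = 2, remainder 1
⌊2/1⌋ = 2, remainder 0

[0; 3, 2, 1, 2, 2]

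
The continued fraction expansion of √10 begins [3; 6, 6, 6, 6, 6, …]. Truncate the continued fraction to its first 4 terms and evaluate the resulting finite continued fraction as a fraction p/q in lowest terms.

721/228

a_0 = 3: 3/1
a_1 = 6: 19/6
a_2 = 6: 117/37
a_3 = 6: 721/228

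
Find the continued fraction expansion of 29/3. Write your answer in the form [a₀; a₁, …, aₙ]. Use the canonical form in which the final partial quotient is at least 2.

Apply division with remainder until the remainder is 0:
29 = 9·3 + 2, so a_0 = 9
3 = 1·2 + 1, so a_1 = 1
2 = 2·1 + 0, so a_2 = 2

[9; 1, 2]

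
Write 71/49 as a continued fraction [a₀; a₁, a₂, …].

Repeatedly divide and take the remainder:
71 = 1·49 + 22, so a_0 = 1
49 = 2·22 + 5, so a_1 = 2
22 = 4·5 + 2, so a_2 = 4
5 = 2·2 + 1, so a_3 = 2
2 = 2·1 + 0, so a_4 = 2

[1; 2, 4, 2, 2]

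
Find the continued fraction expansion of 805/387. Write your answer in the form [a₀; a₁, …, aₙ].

Repeatedly divide and take the remainder:
⌊805/387⌋ = 2, remainder 31
⌊387/31⌋ = 12, remainder 15
⌊31/15⌋ = 2, remainder 1
⌊15/1⌋ = 15, remainder 0

[2; 12, 2, 15]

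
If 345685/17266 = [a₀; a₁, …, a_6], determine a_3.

Run the Euclidean algorithm, recording each quotient:
345685 = 20·17266 + 365, so a_0 = 20
17266 = 47·365 + 111, so a_1 = 47
365 = 3·111 + 32, so a_2 = 3
111 = 3·32 + 15, so a_3 = 3

3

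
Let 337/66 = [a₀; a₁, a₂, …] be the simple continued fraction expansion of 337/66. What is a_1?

337 = 5·66 + 7, so a_0 = 5
66 = 9·7 + 3, so a_1 = 9

9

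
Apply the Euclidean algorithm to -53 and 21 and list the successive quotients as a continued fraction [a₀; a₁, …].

[-3; 2, 10]

-53 = -3·21 + 10, so a_0 = -3
21 = 2·10 + 1, so a_1 = 2
10 = 10·1 + 0, so a_2 = 10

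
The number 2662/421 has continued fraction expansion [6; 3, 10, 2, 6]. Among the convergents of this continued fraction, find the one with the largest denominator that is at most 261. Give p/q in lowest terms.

List convergents until the denominator exceeds the bound:
a_0 = 6: 6/1  (≤ bound)
a_1 = 3: 19/3  (≤ bound)
a_2 = 10: 196/31  (≤ bound)
a_3 = 2: 411/65  (≤ bound)
a_4 = 6: 2662/421  (> 261, stop)

411/65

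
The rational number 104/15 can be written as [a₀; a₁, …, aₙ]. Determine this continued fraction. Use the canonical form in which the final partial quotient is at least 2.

Run the Euclidean algorithm, recording each quotient:
104 = 6·15 + 14, so a_0 = 6
15 = 1·14 + 1, so a_1 = 1
14 = 14·1 + 0, so a_2 = 14

[6; 1, 14]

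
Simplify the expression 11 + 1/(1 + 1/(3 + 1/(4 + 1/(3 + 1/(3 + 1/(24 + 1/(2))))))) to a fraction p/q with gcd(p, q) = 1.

106203/9028

Work from the innermost term outward:
Start with 2.
24 + 1/(2/1) = 24 + 1/2 = 49/2
3 + 1/(49/2) = 3 + 2/49 = 149/49
3 + 1/(149/49) = 3 + 49/149 = 496/149
4 + 1/(496/149) = 4 + 149/496 = 2133/496
3 + 1/(2133/496) = 3 + 496/2133 = 6895/2133
1 + 1/(6895/2133) = 1 + 2133/6895 = 9028/6895
11 + 1/(9028/6895) = 11 + 6895/9028 = 106203/9028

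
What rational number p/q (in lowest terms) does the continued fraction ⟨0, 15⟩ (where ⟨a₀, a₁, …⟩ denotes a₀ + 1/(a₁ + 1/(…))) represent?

1/15

Build up convergents one term at a time:
a_0 = 0: 0/1
a_1 = 15: 1/15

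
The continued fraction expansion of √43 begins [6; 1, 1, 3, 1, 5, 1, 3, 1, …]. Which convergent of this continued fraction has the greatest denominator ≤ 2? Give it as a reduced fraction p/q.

a_0 = 6: 6/1  (≤ bound)
a_1 = 1: 7/1  (≤ bound)
a_2 = 1: 13/2  (≤ bound)
a_3 = 3: 46/7  (> 2, stop)

13/2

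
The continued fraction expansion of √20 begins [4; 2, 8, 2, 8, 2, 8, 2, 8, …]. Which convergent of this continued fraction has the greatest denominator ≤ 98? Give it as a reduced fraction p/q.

161/36

a_0 = 4: 4/1  (≤ bound)
a_1 = 2: 9/2  (≤ bound)
a_2 = 8: 76/17  (≤ bound)
a_3 = 2: 161/36  (≤ bound)
a_4 = 8: 1364/305  (> 98, stop)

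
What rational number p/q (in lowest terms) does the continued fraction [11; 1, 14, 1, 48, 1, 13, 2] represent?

276220/23139

Build up convergents one term at a time:
a_0 = 11: 11/1
a_1 = 1: 12/1
a_2 = 14: 179/15
a_3 = 1: 191/16
a_4 = 48: 9347/783
a_5 = 1: 9538/799
a_6 = 13: 133341/11170
a_7 = 2: 276220/23139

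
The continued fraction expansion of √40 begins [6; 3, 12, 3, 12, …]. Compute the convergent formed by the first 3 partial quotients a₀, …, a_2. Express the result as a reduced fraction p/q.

234/37

Use the convergent recurrence hₖ = aₖ·hₖ₋₁ + hₖ₋₂ (and likewise for the denominators kₖ):
a_0 = 6: 6/1
a_1 = 3: 19/3
a_2 = 12: 234/37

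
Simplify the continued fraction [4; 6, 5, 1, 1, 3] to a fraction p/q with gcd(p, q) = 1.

a_0 = 4: 4/1
a_1 = 6: 25/6
a_2 = 5: 129/31
a_3 = 1: 154/37
a_4 = 1: 283/68
a_5 = 3: 1003/241

1003/241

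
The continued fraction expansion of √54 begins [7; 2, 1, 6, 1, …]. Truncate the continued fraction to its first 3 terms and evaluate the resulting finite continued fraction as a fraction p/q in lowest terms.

Starting at the tail and folding back:
Start with 1.
2 + 1/(1/1) = 2 + 1/1 = 3/1
7 + 1/(3/1) = 7 + 1/3 = 22/3

22/3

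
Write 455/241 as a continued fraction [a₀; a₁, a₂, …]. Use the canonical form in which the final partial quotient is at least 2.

[1; 1, 7, 1, 12, 2]

455 ÷ 241 → quotient 1, remainder 214
241 ÷ 214 → quotient 1, remainder 27
214 ÷ 27 → quotient 7, remainder 25
27 ÷ 25 → quotient 1, remainder 2
25 ÷ 2 → quotient 12, remainder 1
2 ÷ 1 → quotient 2, remainder 0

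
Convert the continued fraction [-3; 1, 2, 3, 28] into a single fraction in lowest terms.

-651/283

Build up convergents one term at a time:
a_0 = -3: -3/1
a_1 = 1: -2/1
a_2 = 2: -7/3
a_3 = 3: -23/10
a_4 = 28: -651/283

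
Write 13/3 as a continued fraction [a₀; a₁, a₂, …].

[4; 3]

⌊13/3⌋ = 4, remainder 1
⌊3/1⌋ = 3, remainder 0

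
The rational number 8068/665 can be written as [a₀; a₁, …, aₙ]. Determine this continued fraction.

Repeatedly divide and take the remainder:
8068 ÷ 665 → quotient 12, remainder 88
665 ÷ 88 → quotient 7, remainder 49
88 ÷ 49 → quotient 1, remainder 39
49 ÷ 39 → quotient 1, remainder 10
39 ÷ 10 → quotient 3, remainder 9
10 ÷ 9 → quotient 1, remainder 1
9 ÷ 1 → quotient 9, remainder 0

[12; 7, 1, 1, 3, 1, 9]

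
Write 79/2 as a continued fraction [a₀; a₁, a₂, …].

[39; 2]

Apply division with remainder until the remainder is 0:
⌊79/2⌋ = 39, remainder 1
⌊2/1⌋ = 2, remainder 0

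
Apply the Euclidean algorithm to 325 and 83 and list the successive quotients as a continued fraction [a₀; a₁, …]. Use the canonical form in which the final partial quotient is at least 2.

325 = 3·83 + 76, so a_0 = 3
83 = 1·76 + 7, so a_1 = 1
76 = 10·7 + 6, so a_2 = 10
7 = 1·6 + 1, so a_3 = 1
6 = 6·1 + 0, so a_4 = 6

[3; 1, 10, 1, 6]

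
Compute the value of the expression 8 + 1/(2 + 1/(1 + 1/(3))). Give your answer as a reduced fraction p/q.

92/11

Start with 3.
1 + 1/(3/1) = 1 + 1/3 = 4/3
2 + 1/(4/3) = 2 + 3/4 = 11/4
8 + 1/(11/4) = 8 + 4/11 = 92/11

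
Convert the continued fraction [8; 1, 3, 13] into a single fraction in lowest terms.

464/53

Starting at the tail and folding back:
Start with 13.
3 + 1/(13/1) = 3 + 1/13 = 40/13
1 + 1/(40/13) = 1 + 13/40 = 53/40
8 + 1/(53/40) = 8 + 40/53 = 464/53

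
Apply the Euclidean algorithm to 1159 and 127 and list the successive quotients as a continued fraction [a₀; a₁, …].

[9; 7, 1, 15]

⌊1159/127⌋ = 9, remainder 16
⌊127/16⌋ = 7, remainder 15
⌊16/15⌋ = 1, remainder 1
⌊15/1⌋ = 15, remainder 0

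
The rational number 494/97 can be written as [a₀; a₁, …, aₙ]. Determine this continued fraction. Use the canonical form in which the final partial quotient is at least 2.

[5; 10, 1, 3, 2]

Apply division with remainder until the remainder is 0:
⌊494/97⌋ = 5, remainder 9
⌊97/9⌋ = 10, remainder 7
⌊9/7⌋ = 1, remainder 2
⌊7/2⌋ = 3, remainder 1
⌊2/1⌋ = 2, remainder 0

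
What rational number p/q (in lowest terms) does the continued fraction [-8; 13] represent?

Start with 13.
-8 + 1/(13/1) = -8 + 1/13 = -103/13

-103/13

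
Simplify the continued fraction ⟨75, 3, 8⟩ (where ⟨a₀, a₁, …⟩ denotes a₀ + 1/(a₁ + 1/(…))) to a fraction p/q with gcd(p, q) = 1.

Use the convergent recurrence hₖ = aₖ·hₖ₋₁ + hₖ₋₂ (and likewise for the denominators kₖ):
a_0 = 75: 75/1
a_1 = 3: 226/3
a_2 = 8: 1883/25

1883/25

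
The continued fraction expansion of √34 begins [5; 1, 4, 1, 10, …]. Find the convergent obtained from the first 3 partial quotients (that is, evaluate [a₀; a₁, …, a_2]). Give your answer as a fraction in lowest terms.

Start with 4.
1 + 1/(4/1) = 1 + 1/4 = 5/4
5 + 1/(5/4) = 5 + 4/5 = 29/5

29/5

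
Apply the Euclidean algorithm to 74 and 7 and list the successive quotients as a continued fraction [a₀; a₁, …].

[10; 1, 1, 3]

74 = 10·7 + 4, so a_0 = 10
7 = 1·4 + 3, so a_1 = 1
4 = 1·3 + 1, so a_2 = 1
3 = 3·1 + 0, so a_3 = 3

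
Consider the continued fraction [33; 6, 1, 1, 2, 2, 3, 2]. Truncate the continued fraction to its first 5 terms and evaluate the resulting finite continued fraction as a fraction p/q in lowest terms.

Work from the innermost term outward:
Start with 2.
1 + 1/(2/1) = 1 + 1/2 = 3/2
1 + 1/(3/2) = 1 + 2/3 = 5/3
6 + 1/(5/3) = 6 + 3/5 = 33/5
33 + 1/(33/5) = 33 + 5/33 = 1094/33

1094/33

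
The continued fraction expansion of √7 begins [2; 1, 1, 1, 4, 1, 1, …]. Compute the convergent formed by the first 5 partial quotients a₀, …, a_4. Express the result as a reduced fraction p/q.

37/14

a_0 = 2: 2/1
a_1 = 1: 3/1
a_2 = 1: 5/2
a_3 = 1: 8/3
a_4 = 4: 37/14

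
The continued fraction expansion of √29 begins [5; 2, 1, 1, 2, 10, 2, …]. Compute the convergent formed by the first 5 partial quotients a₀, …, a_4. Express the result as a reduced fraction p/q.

a_0 = 5: 5/1
a_1 = 2: 11/2
a_2 = 1: 16/3
a_3 = 1: 27/5
a_4 = 2: 70/13

70/13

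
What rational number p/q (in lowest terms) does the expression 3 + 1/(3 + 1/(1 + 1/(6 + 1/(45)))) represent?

3973/1219

Work from the innermost term outward:
Start with 45.
6 + 1/(45/1) = 6 + 1/45 = 271/45
1 + 1/(271/45) = 1 + 45/271 = 316/271
3 + 1/(316/271) = 3 + 271/316 = 1219/316
3 + 1/(1219/316) = 3 + 316/1219 = 3973/1219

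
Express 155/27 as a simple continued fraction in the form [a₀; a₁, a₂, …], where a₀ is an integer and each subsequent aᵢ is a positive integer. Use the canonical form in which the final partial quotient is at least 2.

[5; 1, 2, 1, 6]

⌊155/27⌋ = 5, remainder 20
⌊27/20⌋ = 1, remainder 7
⌊20/7⌋ = 2, remainder 6
⌊7/6⌋ = 1, remainder 1
⌊6/1⌋ = 6, remainder 0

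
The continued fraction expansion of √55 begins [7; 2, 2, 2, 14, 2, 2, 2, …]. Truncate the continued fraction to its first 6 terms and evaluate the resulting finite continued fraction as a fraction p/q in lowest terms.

2655/358

Start with 2.
14 + 1/(2/1) = 14 + 1/2 = 29/2
2 + 1/(29/2) = 2 + 2/29 = 60/29
2 + 1/(60/29) = 2 + 29/60 = 149/60
2 + 1/(149/60) = 2 + 60/149 = 358/149
7 + 1/(358/149) = 7 + 149/358 = 2655/358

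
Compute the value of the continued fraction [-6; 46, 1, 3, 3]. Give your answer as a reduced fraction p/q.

a_0 = -6: -6/1
a_1 = 46: -275/46
a_2 = 1: -281/47
a_3 = 3: -1118/187
a_4 = 3: -3635/608

-3635/608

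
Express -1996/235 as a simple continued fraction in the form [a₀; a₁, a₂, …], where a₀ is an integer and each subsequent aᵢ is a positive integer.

[-9; 1, 1, 38, 1, 2]

-1996 ÷ 235 → quotient -9, remainder 119
235 ÷ 119 → quotient 1, remainder 116
119 ÷ 116 → quotient 1, remainder 3
116 ÷ 3 → quotient 38, remainder 2
3 ÷ 2 → quotient 1, remainder 1
2 ÷ 1 → quotient 2, remainder 0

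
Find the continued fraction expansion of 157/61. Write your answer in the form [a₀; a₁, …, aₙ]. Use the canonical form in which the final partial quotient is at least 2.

157 = 2·61 + 35, so a_0 = 2
61 = 1·35 + 26, so a_1 = 1
35 = 1·26 + 9, so a_2 = 1
26 = 2·9 + 8, so a_3 = 2
9 = 1·8 + 1, so a_4 = 1
8 = 8·1 + 0, so a_5 = 8

[2; 1, 1, 2, 1, 8]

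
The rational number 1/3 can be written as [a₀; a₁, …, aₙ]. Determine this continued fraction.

Repeatedly divide and take the remainder:
1 ÷ 3 → quotient 0, remainder 1
3 ÷ 1 → quotient 3, remainder 0

[0; 3]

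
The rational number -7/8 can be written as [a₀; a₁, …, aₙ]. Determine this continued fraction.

Run the Euclidean algorithm, recording each quotient:
⌊-7/8⌋ = -1, remainder 1
⌊8/1⌋ = 8, remainder 0

[-1; 8]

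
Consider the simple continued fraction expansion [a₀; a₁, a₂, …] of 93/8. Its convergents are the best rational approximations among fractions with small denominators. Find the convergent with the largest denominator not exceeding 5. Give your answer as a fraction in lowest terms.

a_0 = 11: 11/1  (≤ bound)
a_1 = 1: 12/1  (≤ bound)
a_2 = 1: 23/2  (≤ bound)
a_3 = 1: 35/3  (≤ bound)
a_4 = 2: 93/8  (> 5, stop)

35/3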